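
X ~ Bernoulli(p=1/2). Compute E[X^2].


For Bernoulli: X in {0,1}
E[X^2] = 0^2*(1-1/2) + 1^2*1/2 = 1/2

1/2


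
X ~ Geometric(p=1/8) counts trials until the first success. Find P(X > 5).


P(X > 5) = P(first 5 trials all fail) = (1-p)^5 = (7/8)^5 = 16807/32768

16807/32768


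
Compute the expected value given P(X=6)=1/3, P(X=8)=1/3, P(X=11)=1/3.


E[X] = sum(x * P(x))
= 6*1/3 + 8*1/3 + 11*1/3
= 25/3

25/3


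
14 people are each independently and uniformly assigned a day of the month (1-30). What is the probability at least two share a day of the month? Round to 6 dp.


P(all different) = prod((30-i)/30 for i=0..13) = 0.026506
P(at least one match) = 1 - 0.026506 = 0.973494

0.973494


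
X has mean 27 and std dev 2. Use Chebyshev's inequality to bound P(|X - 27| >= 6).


k = 6/2 = 3
Chebyshev: P(|X-mu| >= k*sigma) <= 1/k^2 = 1/3^2 = 1/9

1/9


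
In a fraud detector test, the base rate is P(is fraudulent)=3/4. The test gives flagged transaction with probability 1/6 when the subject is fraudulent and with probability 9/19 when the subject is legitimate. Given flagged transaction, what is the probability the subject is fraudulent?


P(A) = P(A|B)P(B) + P(A|B')P(B') = 1/6*3/4 + 9/19*1/4 = 37/152
P(B|A) = P(A|B)P(B)/P(A) = (1/8)/(37/152) = 19/37

19/37


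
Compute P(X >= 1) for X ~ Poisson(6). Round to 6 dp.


P(X>=1) = 1 - P(X<=0) = 1 - (e^(-6)*6^0/0!)
≈ 1 - 0.0024787522 = 0.9975212478
≈ 0.997521

0.997521


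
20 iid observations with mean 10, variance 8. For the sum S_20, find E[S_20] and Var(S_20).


E[S_n] = n*mu = 20*10 = 200
Var(S_n) = n*sigma^2 = 20*8 = 160

E[S_20]=200, Var(S_20)=160


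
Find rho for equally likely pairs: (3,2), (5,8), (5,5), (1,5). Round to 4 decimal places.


Cov(X,Y) = 1.5000, Var(X) = 2.7500, Var(Y) = 4.5000
rho = Cov/(sqrt(VarX)*sqrt(VarY)) = 0.4264

0.4264


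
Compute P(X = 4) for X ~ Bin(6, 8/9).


P(X=4) = C(6,4) * p^4 * (1-p)^2
= 15 * 4096/6561 * 1/81
= 20480/177147

20480/177147


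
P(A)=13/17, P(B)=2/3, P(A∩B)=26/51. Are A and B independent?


P(A)*P(B) = 13/17*2/3 = 26/51
P(A∩B) = 26/51, which equals P(A)P(B), so independent

Yes, A and B are independent


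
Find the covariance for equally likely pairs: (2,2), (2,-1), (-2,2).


E[X]=2/3, E[Y]=1, E[XY]=-2/3
Cov(X,Y) = E[XY] - E[X]E[Y] = -2/3 - 2/3*1 = -4/3

-4/3


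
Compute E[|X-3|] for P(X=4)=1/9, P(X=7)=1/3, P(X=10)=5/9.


E[|X-3|] = sum(g(x)*P(x))
= 1*1/9 + 4*1/3 + 7*5/9
= 16/3

16/3


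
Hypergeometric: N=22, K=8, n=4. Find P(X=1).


P(X=1) = C(8,1)*C(14,3) / C(22,4)
= 8*364 / 7315
= 2912/7315 = 416/1045

416/1045


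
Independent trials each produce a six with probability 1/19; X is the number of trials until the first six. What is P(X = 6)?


P(X=6) = (1-p)^5 * p = (18/19)^5 * 1/19
= 1889568/2476099 * 1/19 = 1889568/47045881

1889568/47045881


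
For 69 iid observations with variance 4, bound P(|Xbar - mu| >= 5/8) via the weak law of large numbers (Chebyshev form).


Var(Xbar) = Var(X)/n = 4/69
Chebyshev: P(|Xbar-mu| >= 5/8) <= Var(Xbar)/(5/8)^2 = (4/69)/(25/64) = 256/1725

256/1725


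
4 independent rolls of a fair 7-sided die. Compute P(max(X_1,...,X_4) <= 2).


P(max <= 2) = P(all X_i <= 2) = (P(X_1 <= 2))^4
= (2/7)^4 = 16/2401

16/2401


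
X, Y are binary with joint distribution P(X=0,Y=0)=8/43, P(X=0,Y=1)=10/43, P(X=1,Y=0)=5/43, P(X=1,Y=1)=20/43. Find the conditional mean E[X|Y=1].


P(Y=1) = 30/43
E[X|Y=1] = (0*10 + 1*20)/30 = 20/30 = 2/3

2/3


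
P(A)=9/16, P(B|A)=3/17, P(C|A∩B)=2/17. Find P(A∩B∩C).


P(A∩B∩C) = P(A) * P(B|A) * P(C|A∩B)
= 9/16 * 3/17 * 2/17
= 27/272 * 2/17 = 27/2312

27/2312


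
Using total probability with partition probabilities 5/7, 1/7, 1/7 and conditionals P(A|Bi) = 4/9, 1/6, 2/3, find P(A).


P(A) = P(A|B1)P(B1) + P(A|B2)P(B2) + P(A|B3)P(B3)
= 4/9*5/7 + 1/6*1/7 + 2/3*1/7
= 20/63 + 1/42 + 2/21 = 55/126

55/126


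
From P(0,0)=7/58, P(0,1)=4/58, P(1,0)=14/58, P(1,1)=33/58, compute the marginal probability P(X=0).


P(X=0) = P(0,0)+P(0,1) = 7/58 + 4/58 = 11/58

11/58


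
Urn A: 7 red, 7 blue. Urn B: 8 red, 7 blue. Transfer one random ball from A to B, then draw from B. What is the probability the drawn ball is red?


P(transfer red) = 7/14 = 1/2; P(transfer blue) = 1/2
If red transferred: Urn II has 9 red of 16, so P(red|red moved) = 9/16
If blue transferred: Urn II has 8 red of 16, so P(red|blue moved) = 1/2
By total probability: P(red) = 1/2*9/16 + 1/2*1/2 = 17/32

17/32


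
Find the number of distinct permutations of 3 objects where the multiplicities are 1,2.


3! = 6
Denominator: 1!=1 * 2!=2
Coefficient = 6 / 2 = 3

3


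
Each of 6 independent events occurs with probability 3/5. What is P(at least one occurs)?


P(at least one) = 1 - P(none)
P(none) = (1 - 3/5)^6 = (2/5)^6 = 64/15625
P(at least one) = 1 - 64/15625 = 15561/15625

15561/15625


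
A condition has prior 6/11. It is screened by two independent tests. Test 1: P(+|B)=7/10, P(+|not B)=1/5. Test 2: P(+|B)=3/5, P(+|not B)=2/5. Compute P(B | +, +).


After test 1: P(+) = 7/10*6/11 + 1/5*5/11 = 26/55
P(B|+) = (21/55)/(26/55) = 21/26
After test 2 (use post1 as new prior): P(+) = 3/5*21/26 + 2/5*5/26 = 73/130
P(B|+,+) = (63/130)/(73/130) = 63/73

63/73


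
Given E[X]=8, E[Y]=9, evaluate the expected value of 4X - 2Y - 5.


E[4X - 2Y - 5] = 4*E[X] - 2*E[Y] - 5
= (4)*(8) + (-2)*(9) + (-5)
= 32 - 18 - 5 = 9

9


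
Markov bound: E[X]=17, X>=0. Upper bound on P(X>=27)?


Markov: P(X >= a) <= E[X]/a
P(X >= 27) <= 17/27

17/27


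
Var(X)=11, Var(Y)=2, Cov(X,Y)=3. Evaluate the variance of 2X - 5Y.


Var(2X - 5Y) = 2^2*Var(X) + (-5)^2*Var(Y) + 2*2*(-5)*Cov(X,Y)
= 4*11 + 25*2 - 20*3
= 44 + 50 - 60 = 34

34


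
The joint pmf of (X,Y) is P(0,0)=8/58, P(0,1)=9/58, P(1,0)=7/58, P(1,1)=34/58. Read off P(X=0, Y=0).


Read from table: P(X=0, Y=0) = 8/58 = 4/29

4/29


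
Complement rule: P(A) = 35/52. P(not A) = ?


P(A') = 1 - P(A) = 1 - 35/52 = 17/52

17/52


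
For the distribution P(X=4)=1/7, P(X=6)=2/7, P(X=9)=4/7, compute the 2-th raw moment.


E[X^2] = sum(x^2 * P(x))
= 16*1/7 + 36*2/7 + 81*4/7
= 412/7

412/7


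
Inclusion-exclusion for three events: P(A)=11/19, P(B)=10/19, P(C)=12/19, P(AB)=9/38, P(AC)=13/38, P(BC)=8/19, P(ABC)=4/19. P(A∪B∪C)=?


P(A∪B∪C) = P(A)+P(B)+P(C) - P(AB)-P(AC)-P(BC) + P(ABC)
= 11/19+10/19+12/19 - 9/38-13/38-8/19 + 4/19
= 18/19

18/19


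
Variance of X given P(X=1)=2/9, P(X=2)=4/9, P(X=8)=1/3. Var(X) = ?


E[X] = 34/9, E[X^2] = 70/3
Var(X) = E[X^2] - (E[X])^2 = 70/3 - (34/9)^2 = 734/81

734/81


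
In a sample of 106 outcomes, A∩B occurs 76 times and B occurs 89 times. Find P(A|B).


P(A|B) = P(A∩B)/P(B) = (76/106)/(89/106) = 76/89

76/89


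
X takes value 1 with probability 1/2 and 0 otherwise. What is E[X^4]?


For Bernoulli: X in {0,1}
E[X^4] = 0^4*(1-1/2) + 1^4*1/2 = 1/2

1/2


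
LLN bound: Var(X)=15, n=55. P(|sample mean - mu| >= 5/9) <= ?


Var(Xbar) = Var(X)/n = 15/55
Chebyshev: P(|Xbar-mu| >= 5/9) <= Var(Xbar)/(5/9)^2 = (3/11)/(25/81) = 243/275

243/275


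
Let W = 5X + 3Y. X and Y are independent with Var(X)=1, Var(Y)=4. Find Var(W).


Independence => Cov(X,Y)=0
Var(5X + 3Y) = 5^2*Var(X) + 3^2*Var(Y)
= 25*1 + 9*4 = 61

61


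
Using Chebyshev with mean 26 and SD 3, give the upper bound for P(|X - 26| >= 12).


k = 12/3 = 4
Chebyshev: P(|X-mu| >= k*sigma) <= 1/k^2 = 1/4^2 = 1/16

1/16


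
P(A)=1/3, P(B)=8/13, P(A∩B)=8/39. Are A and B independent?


P(A)*P(B) = 1/3*8/13 = 8/39
P(A∩B) = 8/39, which equals P(A)P(B), so independent

Yes, A and B are independent


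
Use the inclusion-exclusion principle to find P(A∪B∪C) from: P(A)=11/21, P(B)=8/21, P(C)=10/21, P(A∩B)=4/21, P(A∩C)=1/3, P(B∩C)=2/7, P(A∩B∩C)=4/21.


P(A∪B∪C) = P(A)+P(B)+P(C) - P(AB)-P(AC)-P(BC) + P(ABC)
= 11/21+8/21+10/21 - 4/21-1/3-2/7 + 4/21
= 16/21

16/21


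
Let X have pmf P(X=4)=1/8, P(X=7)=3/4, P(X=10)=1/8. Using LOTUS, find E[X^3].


E[X^3] = sum(g(x)*P(x))
= 64*1/8 + 343*3/4 + 1000*1/8
= 1561/4

1561/4


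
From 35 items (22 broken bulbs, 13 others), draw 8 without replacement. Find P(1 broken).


P(X=1) = C(22,1)*C(13,7) / C(35,8)
= 22*1716 / 23535820
= 37752/23535820 = 858/534905

858/534905


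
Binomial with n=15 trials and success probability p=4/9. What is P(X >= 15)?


P(X>=15) = P(X=15)
= 1073741824/205891132094649
= 1073741824/205891132094649

1073741824/205891132094649


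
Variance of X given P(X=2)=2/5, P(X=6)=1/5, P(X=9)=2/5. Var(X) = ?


E[X] = 28/5, E[X^2] = 206/5
Var(X) = E[X^2] - (E[X])^2 = 206/5 - (28/5)^2 = 246/25

246/25


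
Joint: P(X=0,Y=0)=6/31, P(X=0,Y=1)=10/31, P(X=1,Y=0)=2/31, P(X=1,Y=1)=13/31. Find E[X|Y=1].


P(Y=1) = 23/31
E[X|Y=1] = (0*10 + 1*13)/23 = 13/23

13/23


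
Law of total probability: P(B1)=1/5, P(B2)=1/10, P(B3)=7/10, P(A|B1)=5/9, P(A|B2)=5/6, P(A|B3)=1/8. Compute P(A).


P(A) = P(A|B1)P(B1) + P(A|B2)P(B2) + P(A|B3)P(B3)
= 5/9*1/5 + 5/6*1/10 + 1/8*7/10
= 1/9 + 1/12 + 7/80 = 203/720

203/720


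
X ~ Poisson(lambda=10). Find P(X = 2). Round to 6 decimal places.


P(X=2) = e^(-10) * 10^2 / 2!
≈ 0.00004539992976 * 100 / 2
≈ 0.002270

0.002270


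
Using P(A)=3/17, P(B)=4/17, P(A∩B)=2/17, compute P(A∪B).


P(A∪B) = P(A) + P(B) - P(A∩B)
= 3/17 + 4/17 - 2/17 = 5/17

5/17


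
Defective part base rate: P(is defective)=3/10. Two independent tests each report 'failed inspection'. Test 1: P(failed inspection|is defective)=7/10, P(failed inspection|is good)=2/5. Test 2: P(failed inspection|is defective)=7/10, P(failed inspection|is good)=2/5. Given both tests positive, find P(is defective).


After test 1: P(+) = 7/10*3/10 + 2/5*7/10 = 49/100
P(B|+) = (21/100)/(49/100) = 3/7
After test 2 (use post1 as new prior): P(+) = 7/10*3/7 + 2/5*4/7 = 37/70
P(B|+,+) = (3/10)/(37/70) = 21/37

21/37


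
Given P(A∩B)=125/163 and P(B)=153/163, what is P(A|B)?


P(A|B) = P(A∩B)/P(B) = (125/163)/(153/163) = 125/153

125/153


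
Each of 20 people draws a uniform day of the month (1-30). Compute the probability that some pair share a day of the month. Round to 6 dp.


P(all different) = prod((30-i)/30 for i=0..19) = 0.000210
P(at least one match) = 1 - 0.000210 = 0.999790

0.999790


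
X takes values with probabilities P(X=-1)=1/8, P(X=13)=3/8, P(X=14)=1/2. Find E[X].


E[X] = sum(x * P(x))
= -1*1/8 + 13*3/8 + 14*1/2
= 47/4

47/4


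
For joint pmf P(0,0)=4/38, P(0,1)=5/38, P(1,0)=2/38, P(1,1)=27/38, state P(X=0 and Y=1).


Read from table: P(X=0, Y=1) = 5/38

5/38


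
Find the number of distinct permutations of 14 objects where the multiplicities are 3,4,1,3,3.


14! = 87178291200
Denominator: 3!=6 * 4!=24 * 1!=1 * 3!=6 * 3!=6
Coefficient = 87178291200 / 5184 = 16816800

16816800


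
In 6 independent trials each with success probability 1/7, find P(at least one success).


P(at least one) = 1 - P(none)
P(none) = (1 - 1/7)^6 = (6/7)^6 = 46656/117649
P(at least one) = 1 - 46656/117649 = 70993/117649

70993/117649


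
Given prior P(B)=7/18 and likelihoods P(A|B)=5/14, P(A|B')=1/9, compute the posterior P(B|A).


P(A) = P(A|B)P(B) + P(A|B')P(B') = 5/14*7/18 + 1/9*11/18 = 67/324
P(B|A) = P(A|B)P(B)/P(A) = (5/36)/(67/324) = 45/67

45/67


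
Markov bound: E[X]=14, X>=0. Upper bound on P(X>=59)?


Markov: P(X >= a) <= E[X]/a
P(X >= 59) <= 14/59

14/59


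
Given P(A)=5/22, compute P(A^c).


P(A') = 1 - P(A) = 1 - 5/22 = 17/22

17/22


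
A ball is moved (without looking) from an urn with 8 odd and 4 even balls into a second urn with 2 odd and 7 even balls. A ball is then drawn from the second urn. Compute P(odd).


P(transfer odd) = 8/12 = 2/3; P(transfer even) = 1/3
If odd transferred: Urn II has 3 odd of 10, so P(odd|odd moved) = 3/10
If even transferred: Urn II has 2 odd of 10, so P(odd|even moved) = 1/5
By total probability: P(odd) = 2/3*3/10 + 1/3*1/5 = 4/15

4/15


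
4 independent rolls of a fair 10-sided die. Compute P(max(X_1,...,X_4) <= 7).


P(max <= 7) = P(all X_i <= 7) = (P(X_1 <= 7))^4
= (7/10)^4 = 2401/10000

2401/10000


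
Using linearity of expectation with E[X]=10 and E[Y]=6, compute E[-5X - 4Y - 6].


E[-5X - 4Y - 6] = -5*E[X] - 4*E[Y] - 6
= (-5)*(10) + (-4)*(6) + (-6)
= -50 - 24 - 6 = -80

-80


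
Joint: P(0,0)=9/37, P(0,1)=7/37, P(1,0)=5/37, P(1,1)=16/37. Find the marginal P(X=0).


P(X=0) = P(0,0)+P(0,1) = 9/37 + 7/37 = 16/37

16/37


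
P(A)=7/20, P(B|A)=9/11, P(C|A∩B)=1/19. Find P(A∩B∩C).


P(A∩B∩C) = P(A) * P(B|A) * P(C|A∩B)
= 7/20 * 9/11 * 1/19
= 63/220 * 1/19 = 63/4180

63/4180


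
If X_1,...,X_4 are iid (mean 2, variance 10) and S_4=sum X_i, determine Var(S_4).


By independence, Var(S_n) = n*Var(X_1) = 4*10 = 40

40


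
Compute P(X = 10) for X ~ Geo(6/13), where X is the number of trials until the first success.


P(X=10) = (1-p)^9 * p = (7/13)^9 * 6/13
= 40353607/10604499373 * 6/13 = 242121642/137858491849

242121642/137858491849


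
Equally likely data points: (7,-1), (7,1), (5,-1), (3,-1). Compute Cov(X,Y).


E[X]=11/2, E[Y]=-1/2, E[XY]=-2
Cov(X,Y) = E[XY] - E[X]E[Y] = -2 - 11/2*-1/2 = 3/4

3/4


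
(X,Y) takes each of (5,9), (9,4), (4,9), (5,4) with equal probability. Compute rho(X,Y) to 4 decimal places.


Cov(X,Y) = -3.1250, Var(X) = 3.6875, Var(Y) = 6.2500
rho = Cov/(sqrt(VarX)*sqrt(VarY)) = -0.6509

-0.6509


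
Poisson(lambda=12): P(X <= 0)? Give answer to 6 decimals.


P(X<=0) = e^(-12)*12^0/0!
≈ 0.0000061442
≈ 0.000006

0.000006


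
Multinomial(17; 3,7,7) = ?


17! = 355687428096000
Denominator: 3!=6 * 7!=5040 * 7!=5040
Coefficient = 355687428096000 / 152409600 = 2333760

2333760


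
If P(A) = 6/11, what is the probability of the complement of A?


P(A') = 1 - P(A) = 1 - 6/11 = 5/11

5/11


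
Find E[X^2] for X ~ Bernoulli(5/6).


For Bernoulli: X in {0,1}
E[X^2] = 0^2*(1-5/6) + 1^2*5/6 = 5/6

5/6


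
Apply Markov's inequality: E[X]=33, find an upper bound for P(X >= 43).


Markov: P(X >= a) <= E[X]/a
P(X >= 43) <= 33/43

33/43


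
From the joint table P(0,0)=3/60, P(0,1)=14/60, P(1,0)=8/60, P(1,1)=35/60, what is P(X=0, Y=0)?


Read from table: P(X=0, Y=0) = 3/60 = 1/20

1/20


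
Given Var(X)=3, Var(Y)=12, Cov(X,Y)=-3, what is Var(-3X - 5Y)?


Var(-3X - 5Y) = (-3)^2*Var(X) + (-5)^2*Var(Y) + 2*(-3)*(-5)*Cov(X,Y)
= 9*3 + 25*12 + 30*(-3)
= 27 + 300 - 90 = 237

237


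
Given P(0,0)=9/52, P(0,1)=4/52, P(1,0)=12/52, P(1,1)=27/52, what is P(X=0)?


P(X=0) = P(0,0)+P(0,1) = 9/52 + 4/52 = 13/52 = 1/4

1/4


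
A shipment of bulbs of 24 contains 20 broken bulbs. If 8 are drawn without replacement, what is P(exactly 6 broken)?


P(X=6) = C(20,6)*C(4,2) / C(24,8)
= 38760*6 / 735471
= 232560/735471 = 80/253

80/253


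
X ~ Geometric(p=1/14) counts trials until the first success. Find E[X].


For geometric (trials until first success), E[X] = 1/p = 1/(1/14) = 14

14


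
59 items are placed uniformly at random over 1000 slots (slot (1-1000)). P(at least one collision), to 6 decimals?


P(all different) = prod((1000-i)/1000 for i=0..58) = 0.174579
P(at least one match) = 1 - 0.174579 = 0.825421

0.825421


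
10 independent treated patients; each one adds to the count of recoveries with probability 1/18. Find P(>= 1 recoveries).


P(at least one) = 1 - P(none)
P(none) = (1 - 1/18)^10 = (17/18)^10 = 2015993900449/3570467226624
P(at least one) = 1 - 2015993900449/3570467226624 = 1554473326175/3570467226624

1554473326175/3570467226624


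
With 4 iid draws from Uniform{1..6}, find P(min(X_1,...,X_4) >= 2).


P(min >= 2) = P(all X_i >= 2) = (P(X_1 >= 2))^4
= (5/6)^4 = 625/1296

625/1296


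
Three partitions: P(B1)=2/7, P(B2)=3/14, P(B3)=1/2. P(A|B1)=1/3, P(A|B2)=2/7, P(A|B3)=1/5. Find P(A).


P(A) = P(A|B1)P(B1) + P(A|B2)P(B2) + P(A|B3)P(B3)
= 1/3*2/7 + 2/7*3/14 + 1/5*1/2
= 2/21 + 3/49 + 1/10 = 377/1470

377/1470


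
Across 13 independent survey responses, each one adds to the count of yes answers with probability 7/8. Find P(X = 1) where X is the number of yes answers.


P(X=1) = C(13,1) * p^1 * (1-p)^12
= 13 * 7/8 * 1/68719476736
= 91/549755813888

91/549755813888


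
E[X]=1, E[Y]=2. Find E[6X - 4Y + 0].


E[6X - 4Y + 0] = 6*E[X] - 4*E[Y] + 0
= (6)*(1) + (-4)*(2) + (0)
= 6 - 8 + 0 = -2

-2


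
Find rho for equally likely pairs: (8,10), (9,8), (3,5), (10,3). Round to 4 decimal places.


Cov(X,Y) = 0.5000, Var(X) = 7.2500, Var(Y) = 7.2500
rho = Cov/(sqrt(VarX)*sqrt(VarY)) = 0.0690

0.0690


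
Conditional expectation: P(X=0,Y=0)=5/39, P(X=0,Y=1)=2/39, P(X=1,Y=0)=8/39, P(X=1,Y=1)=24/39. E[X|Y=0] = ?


P(Y=0) = 13/39
E[X|Y=0] = (0*5 + 1*8)/13 = 8/13

8/13


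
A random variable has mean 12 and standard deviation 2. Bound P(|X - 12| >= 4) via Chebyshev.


k = 4/2 = 2
Chebyshev: P(|X-mu| >= k*sigma) <= 1/k^2 = 1/2^2 = 1/4

1/4


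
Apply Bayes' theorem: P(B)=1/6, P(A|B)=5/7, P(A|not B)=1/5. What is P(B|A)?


P(A) = P(A|B)P(B) + P(A|B')P(B') = 5/7*1/6 + 1/5*5/6 = 2/7
P(B|A) = P(A|B)P(B)/P(A) = (5/42)/(2/7) = 5/12

5/12


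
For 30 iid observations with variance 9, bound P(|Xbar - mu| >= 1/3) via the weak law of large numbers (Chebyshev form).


Var(Xbar) = Var(X)/n = 9/30
Chebyshev: P(|Xbar-mu| >= 1/3) <= Var(Xbar)/(1/3)^2 = (3/10)/(1/9) = 27/10
Bound exceeds 1, so trivial bound: 1

1


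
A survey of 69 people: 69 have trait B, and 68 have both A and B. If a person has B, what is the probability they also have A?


P(A|B) = P(A∩B)/P(B) = (68/69)/(69/69) = 68/69

68/69


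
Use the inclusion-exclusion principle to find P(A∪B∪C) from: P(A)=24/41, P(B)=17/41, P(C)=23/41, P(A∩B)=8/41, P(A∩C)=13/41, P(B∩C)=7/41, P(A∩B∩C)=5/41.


P(A∪B∪C) = P(A)+P(B)+P(C) - P(AB)-P(AC)-P(BC) + P(ABC)
= 24/41+17/41+23/41 - 8/41-13/41-7/41 + 5/41
= 1

1


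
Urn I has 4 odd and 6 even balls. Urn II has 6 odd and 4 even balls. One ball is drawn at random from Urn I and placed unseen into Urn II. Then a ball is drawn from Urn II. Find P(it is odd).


P(transfer odd) = 4/10 = 2/5; P(transfer even) = 3/5
If odd transferred: Urn II has 7 odd of 11, so P(odd|odd moved) = 7/11
If even transferred: Urn II has 6 odd of 11, so P(odd|even moved) = 6/11
By total probability: P(odd) = 2/5*7/11 + 3/5*6/11 = 32/55

32/55


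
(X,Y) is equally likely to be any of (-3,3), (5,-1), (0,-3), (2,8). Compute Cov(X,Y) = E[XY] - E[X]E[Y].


E[X]=1, E[Y]=7/4, E[XY]=1/2
Cov(X,Y) = E[XY] - E[X]E[Y] = 1/2 - 1*7/4 = -5/4

-5/4


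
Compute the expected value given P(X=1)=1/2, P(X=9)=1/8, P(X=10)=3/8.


E[X] = sum(x * P(x))
= 1*1/2 + 9*1/8 + 10*3/8
= 43/8

43/8


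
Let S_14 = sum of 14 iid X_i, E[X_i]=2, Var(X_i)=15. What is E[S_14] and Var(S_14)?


E[S_n] = n*mu = 14*2 = 28
Var(S_n) = n*sigma^2 = 14*15 = 210

E[S_14]=28, Var(S_14)=210


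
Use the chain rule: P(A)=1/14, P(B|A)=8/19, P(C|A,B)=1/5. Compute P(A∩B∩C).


P(A∩B∩C) = P(A) * P(B|A) * P(C|A∩B)
= 1/14 * 8/19 * 1/5
= 4/133 * 1/5 = 4/665

4/665


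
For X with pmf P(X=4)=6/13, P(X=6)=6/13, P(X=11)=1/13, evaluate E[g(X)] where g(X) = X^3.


E[X^3] = sum(g(x)*P(x))
= 64*6/13 + 216*6/13 + 1331*1/13
= 3011/13

3011/13


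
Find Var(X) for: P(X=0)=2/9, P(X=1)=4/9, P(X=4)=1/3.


E[X] = 16/9, E[X^2] = 52/9
Var(X) = E[X^2] - (E[X])^2 = 52/9 - (16/9)^2 = 212/81

212/81


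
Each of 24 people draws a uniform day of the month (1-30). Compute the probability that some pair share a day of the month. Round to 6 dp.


P(all different) = prod((30-i)/30 for i=0..23) = 0.000001
P(at least one match) = 1 - 0.000001 = 0.999999

0.999999


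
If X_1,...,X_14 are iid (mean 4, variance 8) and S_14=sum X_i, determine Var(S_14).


By independence, Var(S_n) = n*Var(X_1) = 14*8 = 112

112


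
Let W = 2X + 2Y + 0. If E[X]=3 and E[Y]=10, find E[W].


E[2X + 2Y + 0] = 2*E[X] + 2*E[Y] + 0
= (2)*(3) + (2)*(10) + (0)
= 6 + 20 + 0 = 26

26


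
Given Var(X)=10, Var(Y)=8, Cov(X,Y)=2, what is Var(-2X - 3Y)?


Var(-2X - 3Y) = (-2)^2*Var(X) + (-3)^2*Var(Y) + 2*(-2)*(-3)*Cov(X,Y)
= 4*10 + 9*8 + 12*2
= 40 + 72 + 24 = 136

136


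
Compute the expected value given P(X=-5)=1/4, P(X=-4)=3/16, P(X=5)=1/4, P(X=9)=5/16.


E[X] = sum(x * P(x))
= -5*1/4 - 4*3/16 + 5*1/4 + 9*5/16
= 33/16

33/16


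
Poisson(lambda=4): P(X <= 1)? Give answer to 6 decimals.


P(X<=1) = e^(-4)*4^0/0! + e^(-4)*4^1/1!
≈ 0.0183156389 + 0.0732625556
= 0.0915781945
≈ 0.091578

0.091578


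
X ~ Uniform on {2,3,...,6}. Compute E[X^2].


E[X^2] = (1/5) * sum(x^2 for x=2..6)
= 90/5 = 18

18


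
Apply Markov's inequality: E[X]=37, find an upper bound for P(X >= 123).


Markov: P(X >= a) <= E[X]/a
P(X >= 123) <= 37/123

37/123


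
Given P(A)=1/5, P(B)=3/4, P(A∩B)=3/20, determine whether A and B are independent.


P(A)*P(B) = 1/5*3/4 = 3/20
P(A∩B) = 3/20, which equals P(A)P(B), so independent

Yes, A and B are independent


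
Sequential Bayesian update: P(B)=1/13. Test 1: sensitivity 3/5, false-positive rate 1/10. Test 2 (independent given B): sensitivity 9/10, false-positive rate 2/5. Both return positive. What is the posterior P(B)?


After test 1: P(+) = 3/5*1/13 + 1/10*12/13 = 9/65
P(B|+) = (3/65)/(9/65) = 1/3
After test 2 (use post1 as new prior): P(+) = 9/10*1/3 + 2/5*2/3 = 17/30
P(B|+,+) = (3/10)/(17/30) = 9/17

9/17


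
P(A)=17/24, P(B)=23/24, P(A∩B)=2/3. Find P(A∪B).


P(A∪B) = P(A) + P(B) - P(A∩B)
= 17/24 + 23/24 - 2/3 = 1

1


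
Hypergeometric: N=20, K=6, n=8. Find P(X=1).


P(X=1) = C(6,1)*C(14,7) / C(20,8)
= 6*3432 / 125970
= 20592/125970 = 264/1615

264/1615


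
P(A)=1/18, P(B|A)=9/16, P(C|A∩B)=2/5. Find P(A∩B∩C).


P(A∩B∩C) = P(A) * P(B|A) * P(C|A∩B)
= 1/18 * 9/16 * 2/5
= 1/32 * 2/5 = 1/80

1/80


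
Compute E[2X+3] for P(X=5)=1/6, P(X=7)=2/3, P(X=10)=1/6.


E[2X+3] = sum(g(x)*P(x))
= 13*1/6 + 17*2/3 + 23*1/6
= 52/3

52/3


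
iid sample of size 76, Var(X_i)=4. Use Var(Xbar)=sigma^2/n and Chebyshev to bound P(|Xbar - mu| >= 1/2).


Var(Xbar) = Var(X)/n = 4/76
Chebyshev: P(|Xbar-mu| >= 1/2) <= Var(Xbar)/(1/2)^2 = (1/19)/(1/4) = 4/19

4/19


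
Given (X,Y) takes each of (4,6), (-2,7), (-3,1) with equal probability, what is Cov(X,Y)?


E[X]=-1/3, E[Y]=14/3, E[XY]=7/3
Cov(X,Y) = E[XY] - E[X]E[Y] = 7/3 + 1/3*14/3 = 35/9

35/9


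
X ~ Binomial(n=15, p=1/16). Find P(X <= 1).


P(X<=1) = P(X=0) + P(X=1)
= 437893890380859375/1152921504606846976 + 437893890380859375/1152921504606846976
= 437893890380859375/576460752303423488

437893890380859375/576460752303423488


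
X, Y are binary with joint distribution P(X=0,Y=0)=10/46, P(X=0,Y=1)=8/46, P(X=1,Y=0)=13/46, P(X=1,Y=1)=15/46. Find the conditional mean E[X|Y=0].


P(Y=0) = 23/46
E[X|Y=0] = (0*10 + 1*13)/23 = 13/23

13/23


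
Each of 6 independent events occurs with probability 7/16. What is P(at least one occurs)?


P(at least one) = 1 - P(none)
P(none) = (1 - 7/16)^6 = (9/16)^6 = 531441/16777216
P(at least one) = 1 - 531441/16777216 = 16245775/16777216

16245775/16777216


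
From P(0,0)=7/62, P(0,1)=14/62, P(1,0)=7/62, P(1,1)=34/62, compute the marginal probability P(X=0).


P(X=0) = P(0,0)+P(0,1) = 7/62 + 14/62 = 21/62

21/62


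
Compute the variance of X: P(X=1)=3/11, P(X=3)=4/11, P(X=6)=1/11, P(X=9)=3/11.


E[X] = 48/11, E[X^2] = 318/11
Var(X) = E[X^2] - (E[X])^2 = 318/11 - (48/11)^2 = 1194/121

1194/121


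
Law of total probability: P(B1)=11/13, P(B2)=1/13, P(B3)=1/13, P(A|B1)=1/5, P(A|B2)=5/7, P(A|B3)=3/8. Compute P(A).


P(A) = P(A|B1)P(B1) + P(A|B2)P(B2) + P(A|B3)P(B3)
= 1/5*11/13 + 5/7*1/13 + 3/8*1/13
= 11/65 + 5/91 + 3/104 = 921/3640

921/3640


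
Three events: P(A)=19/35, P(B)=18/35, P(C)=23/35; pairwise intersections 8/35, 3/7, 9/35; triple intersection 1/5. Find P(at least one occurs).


P(A∪B∪C) = P(A)+P(B)+P(C) - P(AB)-P(AC)-P(BC) + P(ABC)
= 19/35+18/35+23/35 - 8/35-3/7-9/35 + 1/5
= 1

1


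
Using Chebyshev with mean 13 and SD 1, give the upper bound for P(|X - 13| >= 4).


k = 4/1 = 4
Chebyshev: P(|X-mu| >= k*sigma) <= 1/k^2 = 1/4^2 = 1/16

1/16


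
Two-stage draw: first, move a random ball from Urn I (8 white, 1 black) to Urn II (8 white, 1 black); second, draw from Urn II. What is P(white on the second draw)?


P(transfer white) = 8/9; P(transfer black) = 1/9
If white transferred: Urn II has 9 white of 10, so P(white|white moved) = 9/10
If black transferred: Urn II has 8 white of 10, so P(white|black moved) = 4/5
By total probability: P(white) = 8/9*9/10 + 1/9*4/5 = 8/9

8/9


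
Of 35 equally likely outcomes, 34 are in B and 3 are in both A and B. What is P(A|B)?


P(A|B) = P(A∩B)/P(B) = (3/35)/(34/35) = 3/34

3/34


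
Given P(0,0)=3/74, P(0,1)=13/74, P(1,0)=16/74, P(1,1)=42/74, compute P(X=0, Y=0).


Read from table: P(X=0, Y=0) = 3/74

3/74


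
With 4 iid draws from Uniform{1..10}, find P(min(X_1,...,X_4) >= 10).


P(min >= 10) = P(all X_i >= 10) = (P(X_1 >= 10))^4
= (1/10)^4 = 1/10000

1/10000


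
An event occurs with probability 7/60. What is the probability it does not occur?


P(A') = 1 - P(A) = 1 - 7/60 = 53/60

53/60


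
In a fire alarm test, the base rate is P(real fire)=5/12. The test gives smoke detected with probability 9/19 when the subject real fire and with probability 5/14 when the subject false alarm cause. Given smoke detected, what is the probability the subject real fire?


P(A) = P(A|B)P(B) + P(A|B')P(B') = 9/19*5/12 + 5/14*7/12 = 185/456
P(B|A) = P(A|B)P(B)/P(A) = (15/76)/(185/456) = 18/37

18/37


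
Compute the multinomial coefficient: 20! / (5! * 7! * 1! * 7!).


20! = 2432902008176640000
Denominator: 5!=120 * 7!=5040 * 1!=1 * 7!=5040
Coefficient = 2432902008176640000 / 3048192000 = 798145920

798145920


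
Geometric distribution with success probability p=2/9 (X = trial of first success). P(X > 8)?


P(X > 8) = P(first 8 trials all fail) = (1-p)^8 = (7/9)^8 = 5764801/43046721

5764801/43046721


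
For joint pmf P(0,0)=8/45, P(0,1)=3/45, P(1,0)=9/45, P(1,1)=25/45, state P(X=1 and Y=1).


Read from table: P(X=1, Y=1) = 25/45 = 5/9

5/9


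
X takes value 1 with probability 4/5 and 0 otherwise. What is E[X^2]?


For Bernoulli: X in {0,1}
E[X^2] = 0^2*(1-4/5) + 1^2*4/5 = 4/5

4/5


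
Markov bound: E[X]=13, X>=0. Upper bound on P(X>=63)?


Markov: P(X >= a) <= E[X]/a
P(X >= 63) <= 13/63

13/63


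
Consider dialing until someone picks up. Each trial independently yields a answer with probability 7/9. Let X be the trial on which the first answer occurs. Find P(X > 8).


P(X > 8) = P(first 8 trials all fail) = (1-p)^8 = (2/9)^8 = 256/43046721

256/43046721


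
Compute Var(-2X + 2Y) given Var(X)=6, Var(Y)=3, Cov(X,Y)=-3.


Var(-2X + 2Y) = (-2)^2*Var(X) + 2^2*Var(Y) + 2*(-2)*2*Cov(X,Y)
= 4*6 + 4*3 - 8*(-3)
= 24 + 12 + 24 = 60

60


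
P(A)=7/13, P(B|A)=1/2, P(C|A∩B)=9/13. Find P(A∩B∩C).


P(A∩B∩C) = P(A) * P(B|A) * P(C|A∩B)
= 7/13 * 1/2 * 9/13
= 7/26 * 9/13 = 63/338

63/338


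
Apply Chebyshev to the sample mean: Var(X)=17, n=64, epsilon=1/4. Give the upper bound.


Var(Xbar) = Var(X)/n = 17/64
Chebyshev: P(|Xbar-mu| >= 1/4) <= Var(Xbar)/(1/4)^2 = (17/64)/(1/16) = 17/4
Bound exceeds 1, so trivial bound: 1

1


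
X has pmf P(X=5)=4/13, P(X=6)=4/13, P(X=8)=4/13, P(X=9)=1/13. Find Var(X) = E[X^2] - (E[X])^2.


E[X] = 85/13, E[X^2] = 581/13
Var(X) = E[X^2] - (E[X])^2 = 581/13 - (85/13)^2 = 328/169

328/169


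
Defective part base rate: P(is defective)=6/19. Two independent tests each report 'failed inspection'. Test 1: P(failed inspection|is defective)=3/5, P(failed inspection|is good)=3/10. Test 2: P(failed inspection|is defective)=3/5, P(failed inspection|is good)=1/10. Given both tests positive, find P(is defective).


After test 1: P(+) = 3/5*6/19 + 3/10*13/19 = 15/38
P(B|+) = (18/95)/(15/38) = 12/25
After test 2 (use post1 as new prior): P(+) = 3/5*12/25 + 1/10*13/25 = 17/50
P(B|+,+) = (36/125)/(17/50) = 72/85

72/85


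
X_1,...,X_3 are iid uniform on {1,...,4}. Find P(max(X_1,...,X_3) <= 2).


P(max <= 2) = P(all X_i <= 2) = (P(X_1 <= 2))^3
= (2/4)^3 = (1/2)^3 = 1/8

1/8


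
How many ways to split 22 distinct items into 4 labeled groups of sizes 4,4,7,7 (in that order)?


22! = 1124000727777607680000
Denominator: 4!=24 * 4!=24 * 7!=5040 * 7!=5040
Coefficient = 1124000727777607680000 / 14631321600 = 76821544800

76821544800


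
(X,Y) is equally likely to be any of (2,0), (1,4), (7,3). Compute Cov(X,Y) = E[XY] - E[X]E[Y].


E[X]=10/3, E[Y]=7/3, E[XY]=25/3
Cov(X,Y) = E[XY] - E[X]E[Y] = 25/3 - 10/3*7/3 = 5/9

5/9


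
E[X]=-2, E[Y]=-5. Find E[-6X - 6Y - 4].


E[-6X - 6Y - 4] = -6*E[X] - 6*E[Y] - 4
= (-6)*(-2) + (-6)*(-5) + (-4)
= 12 + 30 - 4 = 38

38


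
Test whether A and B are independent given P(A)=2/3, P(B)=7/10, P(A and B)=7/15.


P(A)*P(B) = 2/3*7/10 = 7/15
P(A∩B) = 7/15, which equals P(A)P(B), so independent

Yes, A and B are independent


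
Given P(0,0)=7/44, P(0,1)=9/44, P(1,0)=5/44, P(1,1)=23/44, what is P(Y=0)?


P(Y=0) = P(0,0)+P(1,0) = 7/44 + 5/44 = 12/44 = 3/11

3/11


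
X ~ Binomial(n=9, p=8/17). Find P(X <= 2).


P(X<=2) = P(X=0) + P(X=1) + P(X=2)
= 387420489/118587876497 + 3099363912/118587876497 + 11019960576/118587876497
= 14506744977/118587876497

14506744977/118587876497


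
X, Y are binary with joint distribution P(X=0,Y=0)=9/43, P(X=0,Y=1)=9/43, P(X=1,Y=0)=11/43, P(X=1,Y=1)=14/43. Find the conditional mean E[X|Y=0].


P(Y=0) = 20/43
E[X|Y=0] = (0*9 + 1*11)/20 = 11/20

11/20


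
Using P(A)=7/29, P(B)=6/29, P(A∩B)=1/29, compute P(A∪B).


P(A∪B) = P(A) + P(B) - P(A∩B)
= 7/29 + 6/29 - 1/29 = 12/29

12/29


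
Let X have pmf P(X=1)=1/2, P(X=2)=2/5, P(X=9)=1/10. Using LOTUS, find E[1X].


E[1X] = sum(g(x)*P(x))
= 1*1/2 + 2*2/5 + 9*1/10
= 11/5

11/5


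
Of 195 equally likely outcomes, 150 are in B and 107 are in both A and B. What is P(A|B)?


P(A|B) = P(A∩B)/P(B) = (107/195)/(150/195) = 107/150

107/150


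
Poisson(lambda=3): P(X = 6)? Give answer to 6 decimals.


P(X=6) = e^(-3) * 3^6 / 6!
≈ 0.04978706837 * 729 / 720
≈ 0.050409

0.050409


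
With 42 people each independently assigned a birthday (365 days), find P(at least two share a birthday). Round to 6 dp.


P(all different) = prod((365-i)/365 for i=0..41) = 0.085970
P(at least one match) = 1 - 0.085970 = 0.914030

0.914030


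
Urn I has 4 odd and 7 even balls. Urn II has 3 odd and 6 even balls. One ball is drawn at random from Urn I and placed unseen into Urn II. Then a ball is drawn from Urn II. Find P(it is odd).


P(transfer odd) = 4/11; P(transfer even) = 7/11
If odd transferred: Urn II has 4 odd of 10, so P(odd|odd moved) = 2/5
If even transferred: Urn II has 3 odd of 10, so P(odd|even moved) = 3/10
By total probability: P(odd) = 4/11*2/5 + 7/11*3/10 = 37/110

37/110


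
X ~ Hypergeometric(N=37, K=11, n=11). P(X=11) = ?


P(X=11) = C(11,11)*C(26,0) / C(37,11)
= 1*1 / 854992152
= 1/854992152

1/854992152


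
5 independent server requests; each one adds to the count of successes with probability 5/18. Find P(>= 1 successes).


P(at least one) = 1 - P(none)
P(none) = (1 - 5/18)^5 = (13/18)^5 = 371293/1889568
P(at least one) = 1 - 371293/1889568 = 1518275/1889568

1518275/1889568


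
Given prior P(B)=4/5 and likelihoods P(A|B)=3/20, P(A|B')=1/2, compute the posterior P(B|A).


P(A) = P(A|B)P(B) + P(A|B')P(B') = 3/20*4/5 + 1/2*1/5 = 11/50
P(B|A) = P(A|B)P(B)/P(A) = (3/25)/(11/50) = 6/11

6/11


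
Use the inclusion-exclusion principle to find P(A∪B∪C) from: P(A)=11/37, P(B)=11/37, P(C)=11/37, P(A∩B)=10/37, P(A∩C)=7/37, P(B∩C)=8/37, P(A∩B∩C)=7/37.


P(A∪B∪C) = P(A)+P(B)+P(C) - P(AB)-P(AC)-P(BC) + P(ABC)
= 11/37+11/37+11/37 - 10/37-7/37-8/37 + 7/37
= 15/37

15/37


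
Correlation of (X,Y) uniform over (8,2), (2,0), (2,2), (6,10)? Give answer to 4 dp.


Cov(X,Y) = 4.2500, Var(X) = 6.7500, Var(Y) = 14.7500
rho = Cov/(sqrt(VarX)*sqrt(VarY)) = 0.4259

0.4259


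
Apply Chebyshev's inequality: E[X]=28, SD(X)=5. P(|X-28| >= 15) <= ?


k = 15/5 = 3
Chebyshev: P(|X-mu| >= k*sigma) <= 1/k^2 = 1/3^2 = 1/9

1/9


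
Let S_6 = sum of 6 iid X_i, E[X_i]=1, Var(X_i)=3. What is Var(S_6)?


By independence, Var(S_n) = n*Var(X_1) = 6*3 = 18

18


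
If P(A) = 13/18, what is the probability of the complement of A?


P(A') = 1 - P(A) = 1 - 13/18 = 5/18

5/18


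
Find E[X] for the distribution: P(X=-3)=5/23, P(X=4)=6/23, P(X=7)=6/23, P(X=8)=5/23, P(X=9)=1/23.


E[X] = sum(x * P(x))
= -3*5/23 + 4*6/23 + 7*6/23 + 8*5/23 + 9*1/23
= 100/23

100/23


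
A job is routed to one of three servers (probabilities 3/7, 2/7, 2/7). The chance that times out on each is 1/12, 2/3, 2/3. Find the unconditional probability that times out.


P(A) = P(A|B1)P(B1) + P(A|B2)P(B2) + P(A|B3)P(B3)
= 1/12*3/7 + 2/3*2/7 + 2/3*2/7
= 1/28 + 4/21 + 4/21 = 5/12

5/12


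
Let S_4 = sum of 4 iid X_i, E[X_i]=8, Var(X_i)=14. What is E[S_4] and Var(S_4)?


E[S_n] = n*mu = 4*8 = 32
Var(S_n) = n*sigma^2 = 4*14 = 56

E[S_4]=32, Var(S_4)=56


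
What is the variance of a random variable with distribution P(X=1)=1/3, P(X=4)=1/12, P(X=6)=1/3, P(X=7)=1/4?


E[X] = 53/12, E[X^2] = 311/12
Var(X) = E[X^2] - (E[X])^2 = 311/12 - (53/12)^2 = 923/144

923/144


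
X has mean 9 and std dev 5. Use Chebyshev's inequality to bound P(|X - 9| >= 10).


k = 10/5 = 2
Chebyshev: P(|X-mu| >= k*sigma) <= 1/k^2 = 1/2^2 = 1/4

1/4


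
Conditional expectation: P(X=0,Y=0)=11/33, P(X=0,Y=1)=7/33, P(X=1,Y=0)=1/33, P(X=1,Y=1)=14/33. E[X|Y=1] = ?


P(Y=1) = 21/33
E[X|Y=1] = (0*7 + 1*14)/21 = 14/21 = 2/3

2/3


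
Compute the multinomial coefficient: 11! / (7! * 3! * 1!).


11! = 39916800
Denominator: 7!=5040 * 3!=6 * 1!=1
Coefficient = 39916800 / 30240 = 1320

1320


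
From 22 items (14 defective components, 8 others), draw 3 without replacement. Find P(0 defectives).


P(X=0) = C(14,0)*C(8,3) / C(22,3)
= 1*56 / 1540
= 56/1540 = 2/55

2/55


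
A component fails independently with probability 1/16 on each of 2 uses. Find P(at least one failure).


P(at least one) = 1 - P(none)
P(none) = (1 - 1/16)^2 = (15/16)^2 = 225/256
P(at least one) = 1 - 225/256 = 31/256

31/256


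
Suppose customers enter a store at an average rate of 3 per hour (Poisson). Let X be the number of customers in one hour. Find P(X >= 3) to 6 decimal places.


P(X>=3) = 1 - P(X<=2) = 1 - (e^(-3)*3^0/0! + e^(-3)*3^1/1! + e^(-3)*3^2/2!)
≈ 1 - (0.0497870684 + 0.1493612051 + 0.2240418077)
= 1 - 0.4231900812 = 0.5768099188
≈ 0.576810

0.576810


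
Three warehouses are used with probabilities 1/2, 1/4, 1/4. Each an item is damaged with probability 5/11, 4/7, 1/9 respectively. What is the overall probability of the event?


P(A) = P(A|B1)P(B1) + P(A|B2)P(B2) + P(A|B3)P(B3)
= 5/11*1/2 + 4/7*1/4 + 1/9*1/4
= 5/22 + 1/7 + 1/36 = 1103/2772

1103/2772


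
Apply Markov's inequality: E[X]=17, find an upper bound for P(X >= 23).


Markov: P(X >= a) <= E[X]/a
P(X >= 23) <= 17/23

17/23


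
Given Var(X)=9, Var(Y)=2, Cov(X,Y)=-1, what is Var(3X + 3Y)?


Var(3X + 3Y) = 3^2*Var(X) + 3^2*Var(Y) + 2*3*3*Cov(X,Y)
= 9*9 + 9*2 + 18*(-1)
= 81 + 18 - 18 = 81

81


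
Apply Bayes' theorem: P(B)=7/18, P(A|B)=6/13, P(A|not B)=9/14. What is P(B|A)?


P(A) = P(A|B)P(B) + P(A|B')P(B') = 6/13*7/18 + 9/14*11/18 = 625/1092
P(B|A) = P(A|B)P(B)/P(A) = (7/39)/(625/1092) = 196/625

196/625


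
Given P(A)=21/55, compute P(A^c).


P(A') = 1 - P(A) = 1 - 21/55 = 34/55

34/55


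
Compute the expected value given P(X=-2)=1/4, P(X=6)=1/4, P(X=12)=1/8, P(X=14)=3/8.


E[X] = sum(x * P(x))
= -2*1/4 + 6*1/4 + 12*1/8 + 14*3/8
= 31/4

31/4


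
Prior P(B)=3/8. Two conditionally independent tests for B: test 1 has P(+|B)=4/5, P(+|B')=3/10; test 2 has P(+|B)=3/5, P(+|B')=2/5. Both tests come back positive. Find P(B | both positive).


After test 1: P(+) = 4/5*3/8 + 3/10*5/8 = 39/80
P(B|+) = (3/10)/(39/80) = 8/13
After test 2 (use post1 as new prior): P(+) = 3/5*8/13 + 2/5*5/13 = 34/65
P(B|+,+) = (24/65)/(34/65) = 12/17

12/17


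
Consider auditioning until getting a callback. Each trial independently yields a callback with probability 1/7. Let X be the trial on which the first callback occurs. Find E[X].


For geometric (trials until first success), E[X] = 1/p = 1/(1/7) = 7

7


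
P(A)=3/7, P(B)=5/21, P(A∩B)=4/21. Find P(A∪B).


P(A∪B) = P(A) + P(B) - P(A∩B)
= 3/7 + 5/21 - 4/21 = 10/21

10/21


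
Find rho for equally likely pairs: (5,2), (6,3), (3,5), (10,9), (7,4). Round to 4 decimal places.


Cov(X,Y) = 3.6800, Var(X) = 5.3600, Var(Y) = 5.8400
rho = Cov/(sqrt(VarX)*sqrt(VarY)) = 0.6577

0.6577


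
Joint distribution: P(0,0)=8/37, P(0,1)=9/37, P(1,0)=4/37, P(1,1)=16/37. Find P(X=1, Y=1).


Read from table: P(X=1, Y=1) = 16/37

16/37


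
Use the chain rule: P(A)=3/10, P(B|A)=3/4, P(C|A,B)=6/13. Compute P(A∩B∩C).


P(A∩B∩C) = P(A) * P(B|A) * P(C|A∩B)
= 3/10 * 3/4 * 6/13
= 9/40 * 6/13 = 27/260

27/260


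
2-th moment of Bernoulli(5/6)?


For Bernoulli: X in {0,1}
E[X^2] = 0^2*(1-5/6) + 1^2*5/6 = 5/6

5/6


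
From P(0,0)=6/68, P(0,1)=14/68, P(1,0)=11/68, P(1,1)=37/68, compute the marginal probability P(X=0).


P(X=0) = P(0,0)+P(0,1) = 6/68 + 14/68 = 20/68 = 5/17

5/17


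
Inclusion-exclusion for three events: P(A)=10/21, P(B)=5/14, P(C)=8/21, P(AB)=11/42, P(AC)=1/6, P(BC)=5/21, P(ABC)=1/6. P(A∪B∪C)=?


P(A∪B∪C) = P(A)+P(B)+P(C) - P(AB)-P(AC)-P(BC) + P(ABC)
= 10/21+5/14+8/21 - 11/42-1/6-5/21 + 1/6
= 5/7

5/7


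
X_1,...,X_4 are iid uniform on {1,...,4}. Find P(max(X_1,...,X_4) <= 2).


P(max <= 2) = P(all X_i <= 2) = (P(X_1 <= 2))^4
= (2/4)^4 = (1/2)^4 = 1/16

1/16


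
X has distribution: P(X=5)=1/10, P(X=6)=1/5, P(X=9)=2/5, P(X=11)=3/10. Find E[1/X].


E[1/X] = sum(g(x)*P(x))
= 1/5*1/10 + 1/6*1/5 + 1/9*2/5 + 1/11*3/10
= 619/4950

619/4950


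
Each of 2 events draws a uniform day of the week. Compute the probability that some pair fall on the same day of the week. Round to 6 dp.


P(all different) = prod((7-i)/7 for i=0..1) = 0.857143
P(at least one match) = 1 - 0.857143 = 0.142857

0.142857


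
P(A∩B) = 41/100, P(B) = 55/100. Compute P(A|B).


P(A|B) = P(A∩B)/P(B) = (41/100)/(55/100) = 41/55

41/55


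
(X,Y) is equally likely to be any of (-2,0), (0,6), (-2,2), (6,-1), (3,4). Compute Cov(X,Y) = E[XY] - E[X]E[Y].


E[X]=1, E[Y]=11/5, E[XY]=2/5
Cov(X,Y) = E[XY] - E[X]E[Y] = 2/5 - 1*11/5 = -9/5

-9/5


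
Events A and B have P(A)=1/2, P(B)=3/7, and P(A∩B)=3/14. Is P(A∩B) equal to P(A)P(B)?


P(A)*P(B) = 1/2*3/7 = 3/14
P(A∩B) = 3/14, which equals P(A)P(B), so independent

Yes, A and B are independent


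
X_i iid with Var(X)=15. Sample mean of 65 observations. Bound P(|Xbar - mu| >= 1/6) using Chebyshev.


Var(Xbar) = Var(X)/n = 15/65
Chebyshev: P(|Xbar-mu| >= 1/6) <= Var(Xbar)/(1/6)^2 = (3/13)/(1/36) = 108/13
Bound exceeds 1, so trivial bound: 1

1


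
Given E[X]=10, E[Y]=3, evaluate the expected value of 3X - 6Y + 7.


E[3X - 6Y + 7] = 3*E[X] - 6*E[Y] + 7
= (3)*(10) + (-6)*(3) + (7)
= 30 - 18 + 7 = 19

19


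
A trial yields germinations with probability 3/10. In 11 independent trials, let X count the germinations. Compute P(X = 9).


P(X=9) = C(11,9) * p^9 * (1-p)^2
= 55 * 19683/1000000000 * 49/100
= 10609137/20000000000

10609137/20000000000


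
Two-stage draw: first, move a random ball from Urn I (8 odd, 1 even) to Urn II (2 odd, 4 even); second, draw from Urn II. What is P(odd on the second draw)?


P(transfer odd) = 8/9; P(transfer even) = 1/9
If odd transferred: Urn II has 3 odd of 7, so P(odd|odd moved) = 3/7
If even transferred: Urn II has 2 odd of 7, so P(odd|even moved) = 2/7
By total probability: P(odd) = 8/9*3/7 + 1/9*2/7 = 26/63

26/63
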